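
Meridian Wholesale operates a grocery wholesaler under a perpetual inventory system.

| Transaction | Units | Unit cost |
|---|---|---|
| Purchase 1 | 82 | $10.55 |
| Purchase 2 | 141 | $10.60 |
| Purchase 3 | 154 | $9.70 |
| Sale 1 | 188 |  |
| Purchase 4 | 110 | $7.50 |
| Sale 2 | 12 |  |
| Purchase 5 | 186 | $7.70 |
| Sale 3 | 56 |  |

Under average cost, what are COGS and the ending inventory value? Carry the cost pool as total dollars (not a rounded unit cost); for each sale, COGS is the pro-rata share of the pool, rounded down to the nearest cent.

After Purchase 1: 82 on hand, pool $865.10 (≈ $10.5500 each)
After Purchase 2: 223 on hand, pool $2,359.70 (≈ $10.5816 each)
After Purchase 3: 377 on hand, pool $3,853.50 (≈ $10.2215 each)
Sale 1, sell 188: 188/377 × $3,853.50 → $1,921.63
After Purchase 4: 299 on hand, pool $2,756.87 (≈ $9.2203 each)
Sale 2, sell 12: 12/299 × $2,756.87 → $110.64
After Purchase 5: 473 on hand, pool $4,078.43 (≈ $8.6225 each)
Sale 3, sell 56: 56/473 × $4,078.43 → $482.85
Total COGS = $1,921.63 + $110.64 + $482.85 = $2,515.12
Ending inventory (cost pool remaining) = $3,595.58

COGS = $2,515.12; ending inventory = $3,595.58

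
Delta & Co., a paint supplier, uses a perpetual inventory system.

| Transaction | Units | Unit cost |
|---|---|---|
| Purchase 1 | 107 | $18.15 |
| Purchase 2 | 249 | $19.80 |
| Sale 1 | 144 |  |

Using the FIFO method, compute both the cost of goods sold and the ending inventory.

Sale 1 (144) [FIFO — oldest first]: 107 @ $18.15 + 37 @ $19.80 = $2,674.65
Ending inventory: 212 @ $19.80 = $4,197.60
Check: goods available $6,872.25 = COGS $2,674.65 + ending $4,197.60

COGS = $2,674.65; ending inventory = $4,197.60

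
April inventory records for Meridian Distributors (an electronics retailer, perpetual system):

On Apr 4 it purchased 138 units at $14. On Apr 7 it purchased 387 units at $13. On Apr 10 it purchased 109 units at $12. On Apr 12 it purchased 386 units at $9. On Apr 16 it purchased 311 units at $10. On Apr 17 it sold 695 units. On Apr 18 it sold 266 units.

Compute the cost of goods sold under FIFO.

Apr 17, 695 sold [FIFO — oldest first]: 138 @ $14 + 387 @ $13 + 109 @ $12 + 61 @ $9 = $8,820
Apr 18, 266 sold [FIFO — oldest first]: 266 @ $9 = $2,394
Total COGS = $8,820 + $2,394 = $11,214
Ending inventory: 59 @ $9 + 311 @ $10 = $3,641
Check: goods available $14,855 = COGS $11,214 + ending $3,641

COGS = $11,214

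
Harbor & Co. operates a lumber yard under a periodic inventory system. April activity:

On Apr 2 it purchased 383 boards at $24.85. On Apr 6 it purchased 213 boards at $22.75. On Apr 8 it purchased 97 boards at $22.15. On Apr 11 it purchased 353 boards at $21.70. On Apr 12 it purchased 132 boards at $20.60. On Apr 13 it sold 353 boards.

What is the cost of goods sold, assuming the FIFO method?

COGS = $8,772.05

Apr 13, 353 sold [FIFO — oldest first]: 353 @ $24.85 = $8,772.05
Ending inventory: 30 @ $24.85 + 213 @ $22.75 + 97 @ $22.15 + 353 @ $21.70 + 132 @ $20.60 = $18,119.10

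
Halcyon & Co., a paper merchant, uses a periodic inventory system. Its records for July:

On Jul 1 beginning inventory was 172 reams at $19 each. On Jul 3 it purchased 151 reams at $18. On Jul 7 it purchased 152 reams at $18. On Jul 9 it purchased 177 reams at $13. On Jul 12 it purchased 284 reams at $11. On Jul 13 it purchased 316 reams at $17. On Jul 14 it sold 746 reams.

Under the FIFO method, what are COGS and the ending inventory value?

Jul 14, 746 sold [FIFO — oldest first]: 172 @ $19 + 151 @ $18 + 152 @ $18 + 177 @ $13 + 94 @ $11 = $12,057
Ending inventory: 190 @ $11 + 316 @ $17 = $7,462

COGS = $12,057; ending inventory = $7,462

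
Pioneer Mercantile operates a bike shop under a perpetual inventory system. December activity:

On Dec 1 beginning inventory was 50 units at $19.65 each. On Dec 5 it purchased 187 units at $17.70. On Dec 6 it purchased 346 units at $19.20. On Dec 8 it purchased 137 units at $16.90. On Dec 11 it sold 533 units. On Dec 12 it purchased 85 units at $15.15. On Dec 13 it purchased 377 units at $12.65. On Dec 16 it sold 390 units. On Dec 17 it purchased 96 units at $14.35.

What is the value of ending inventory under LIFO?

Ending inventory = $5,875.80

Dec 11, 533 sold [LIFO — newest first]: 137 @ $16.90 + 346 @ $19.20 + 50 @ $17.70 = $9,843.50
Dec 16, 390 sold [LIFO — newest first]: 377 @ $12.65 + 13 @ $15.15 = $4,966.00
Total COGS = $9,843.50 + $4,966.00 = $14,809.50
Ending inventory: 50 @ $19.65 + 137 @ $17.70 + 72 @ $15.15 + 96 @ $14.35 = $5,875.80
Check: goods available $20,685.30 = COGS $14,809.50 + ending $5,875.80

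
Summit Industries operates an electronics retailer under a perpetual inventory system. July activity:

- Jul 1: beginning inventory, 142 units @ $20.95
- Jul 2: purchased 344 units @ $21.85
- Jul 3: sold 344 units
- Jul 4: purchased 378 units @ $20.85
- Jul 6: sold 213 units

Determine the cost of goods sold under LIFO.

Jul 3, 344 sold [LIFO — newest first]: 344 @ $21.85 = $7,516.40
Jul 6, 213 sold [LIFO — newest first]: 213 @ $20.85 = $4,441.05
Total COGS = $7,516.40 + $4,441.05 = $11,957.45
Ending inventory: 142 @ $20.95 + 165 @ $20.85 = $6,415.15

COGS = $11,957.45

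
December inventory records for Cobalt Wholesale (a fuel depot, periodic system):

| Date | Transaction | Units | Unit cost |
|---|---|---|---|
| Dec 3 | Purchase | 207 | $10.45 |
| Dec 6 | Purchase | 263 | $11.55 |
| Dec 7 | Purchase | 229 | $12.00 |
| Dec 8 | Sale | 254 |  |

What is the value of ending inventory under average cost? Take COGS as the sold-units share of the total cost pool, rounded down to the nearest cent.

Ending inventory = $5,060.40

Dec 8, sell 254: 254/699 × $7,948.80 → $2,888.40
Ending inventory (cost pool remaining) = $5,060.40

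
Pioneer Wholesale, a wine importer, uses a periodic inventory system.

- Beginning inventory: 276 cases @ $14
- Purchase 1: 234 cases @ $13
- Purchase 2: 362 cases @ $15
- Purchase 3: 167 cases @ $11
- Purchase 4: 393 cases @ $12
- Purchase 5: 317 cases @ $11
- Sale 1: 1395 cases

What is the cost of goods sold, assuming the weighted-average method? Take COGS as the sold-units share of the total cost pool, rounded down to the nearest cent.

Sale 1, sell 1395: 1395/1749 × $22,376.00 → $17,847.06
Ending inventory (cost pool remaining) = $4,528.94

COGS = $17,847.06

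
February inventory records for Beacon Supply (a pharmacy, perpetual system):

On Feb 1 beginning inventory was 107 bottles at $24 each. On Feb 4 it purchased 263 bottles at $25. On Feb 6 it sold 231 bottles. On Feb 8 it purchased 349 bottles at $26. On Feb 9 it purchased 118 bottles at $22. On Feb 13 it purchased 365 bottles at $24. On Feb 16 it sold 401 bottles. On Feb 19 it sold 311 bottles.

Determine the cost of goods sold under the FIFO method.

COGS = $23,357

Feb 6, 231 sold [FIFO — oldest first]: 107 @ $24 + 124 @ $25 = $5,668
Feb 16, 401 sold [FIFO — oldest first]: 139 @ $25 + 262 @ $26 = $10,287
Feb 19, 311 sold [FIFO — oldest first]: 87 @ $26 + 118 @ $22 + 106 @ $24 = $7,402
Total COGS = $5,668 + $10,287 + $7,402 = $23,357
Ending inventory: 259 @ $24 = $6,216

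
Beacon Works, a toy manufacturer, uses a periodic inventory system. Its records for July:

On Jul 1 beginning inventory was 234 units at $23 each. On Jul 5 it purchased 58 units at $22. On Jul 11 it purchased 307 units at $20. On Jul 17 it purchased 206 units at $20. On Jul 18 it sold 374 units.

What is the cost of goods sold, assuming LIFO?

COGS = $7,480

Jul 18, 374 sold [LIFO — newest first]: 206 @ $20 + 168 @ $20 = $7,480
Ending inventory: 234 @ $23 + 58 @ $22 + 139 @ $20 = $9,438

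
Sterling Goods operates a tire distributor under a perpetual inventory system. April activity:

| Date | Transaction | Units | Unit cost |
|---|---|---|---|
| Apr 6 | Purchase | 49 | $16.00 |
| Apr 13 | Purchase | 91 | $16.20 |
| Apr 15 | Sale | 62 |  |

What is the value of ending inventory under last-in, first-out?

Ending inventory = $1,253.80

Apr 15, 62 sold [LIFO — newest first]: 62 @ $16.20 = $1,004.40
Ending inventory: 49 @ $16.00 + 29 @ $16.20 = $1,253.80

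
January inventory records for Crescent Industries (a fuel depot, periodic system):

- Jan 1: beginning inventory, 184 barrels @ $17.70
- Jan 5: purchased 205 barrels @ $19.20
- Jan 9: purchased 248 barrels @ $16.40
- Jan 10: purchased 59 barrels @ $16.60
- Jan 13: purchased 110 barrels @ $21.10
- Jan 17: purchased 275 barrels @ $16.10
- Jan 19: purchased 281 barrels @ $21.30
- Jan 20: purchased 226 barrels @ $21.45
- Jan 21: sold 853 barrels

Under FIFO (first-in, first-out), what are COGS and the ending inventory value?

Jan 21, 853 sold [FIFO — oldest first]: 184 @ $17.70 + 205 @ $19.20 + 248 @ $16.40 + 59 @ $16.60 + 110 @ $21.10 + 47 @ $16.10 = $15,317.10
Ending inventory: 228 @ $16.10 + 281 @ $21.30 + 226 @ $21.45 = $14,503.80

COGS = $15,317.10; ending inventory = $14,503.80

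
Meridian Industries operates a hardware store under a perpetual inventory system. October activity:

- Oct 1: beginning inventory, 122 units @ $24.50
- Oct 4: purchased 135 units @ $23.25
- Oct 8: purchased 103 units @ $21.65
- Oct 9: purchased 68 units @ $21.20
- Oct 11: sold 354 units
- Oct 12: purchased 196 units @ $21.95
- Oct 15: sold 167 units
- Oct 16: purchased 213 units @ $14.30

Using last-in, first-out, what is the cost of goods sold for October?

COGS = $11,651.95

Oct 11, 354 sold [LIFO — newest first]: 68 @ $21.20 + 103 @ $21.65 + 135 @ $23.25 + 48 @ $24.50 = $7,986.30
Oct 15, 167 sold [LIFO — newest first]: 167 @ $21.95 = $3,665.65
Total COGS = $7,986.30 + $3,665.65 = $11,651.95
Ending inventory: 74 @ $24.50 + 29 @ $21.95 + 213 @ $14.30 = $5,495.45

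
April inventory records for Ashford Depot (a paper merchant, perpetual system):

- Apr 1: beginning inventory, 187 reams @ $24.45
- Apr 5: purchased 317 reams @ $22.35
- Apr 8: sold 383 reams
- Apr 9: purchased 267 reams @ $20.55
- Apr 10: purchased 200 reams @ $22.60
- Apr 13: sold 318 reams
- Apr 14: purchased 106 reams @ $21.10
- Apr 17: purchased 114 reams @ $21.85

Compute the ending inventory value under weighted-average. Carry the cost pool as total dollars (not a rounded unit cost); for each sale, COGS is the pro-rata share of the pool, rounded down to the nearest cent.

Ending inventory = $10,607.57

After Apr 1: 187 on hand, pool $4,572.15 (≈ $24.4500 each)
After Apr 5: 504 on hand, pool $11,657.10 (≈ $23.1292 each)
Apr 8, sell 383: 383/504 × $11,657.10 → $8,858.47
After Apr 9: 388 on hand, pool $8,285.48 (≈ $21.3543 each)
After Apr 10: 588 on hand, pool $12,805.48 (≈ $21.7780 each)
Apr 13, sell 318: 318/588 × $12,805.48 → $6,925.41
After Apr 14: 376 on hand, pool $8,116.67 (≈ $21.5869 each)
After Apr 17: 490 on hand, pool $10,607.57 (≈ $21.6481 each)
Total COGS = $8,858.47 + $6,925.41 = $15,783.88
Ending inventory (cost pool remaining) = $10,607.57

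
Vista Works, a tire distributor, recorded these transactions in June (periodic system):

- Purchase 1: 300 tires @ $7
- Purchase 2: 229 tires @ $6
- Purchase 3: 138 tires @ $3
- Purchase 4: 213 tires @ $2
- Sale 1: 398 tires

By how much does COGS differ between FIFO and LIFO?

FIFO COGS: 300 @ $7 + 98 @ $6 = $2,688
LIFO COGS: 213 @ $2 + 138 @ $3 + 47 @ $6 = $1,122
Difference = |$2,688 − $1,122| = $1,566

$1,566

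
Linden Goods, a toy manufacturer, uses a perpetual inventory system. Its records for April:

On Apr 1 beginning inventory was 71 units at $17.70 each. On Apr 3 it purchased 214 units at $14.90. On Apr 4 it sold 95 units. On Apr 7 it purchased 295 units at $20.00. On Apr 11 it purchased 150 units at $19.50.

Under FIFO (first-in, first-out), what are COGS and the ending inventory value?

COGS = $1,614.30; ending inventory = $11,656.00

Apr 4, 95 sold [FIFO — oldest first]: 71 @ $17.70 + 24 @ $14.90 = $1,614.30
Ending inventory: 190 @ $14.90 + 295 @ $20.00 + 150 @ $19.50 = $11,656.00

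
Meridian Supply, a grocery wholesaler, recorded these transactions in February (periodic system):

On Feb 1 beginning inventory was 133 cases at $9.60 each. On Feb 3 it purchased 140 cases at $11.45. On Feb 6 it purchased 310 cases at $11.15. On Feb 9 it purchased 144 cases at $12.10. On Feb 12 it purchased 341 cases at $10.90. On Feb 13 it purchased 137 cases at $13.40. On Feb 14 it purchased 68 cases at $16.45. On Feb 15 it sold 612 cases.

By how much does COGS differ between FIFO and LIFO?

$782.70

FIFO COGS: 133 @ $9.60 + 140 @ $11.45 + 310 @ $11.15 + 29 @ $12.10 = $6,687.20
LIFO COGS: 68 @ $16.45 + 137 @ $13.40 + 341 @ $10.90 + 66 @ $12.10 = $7,469.90
Difference = |$6,687.20 − $7,469.90| = $782.70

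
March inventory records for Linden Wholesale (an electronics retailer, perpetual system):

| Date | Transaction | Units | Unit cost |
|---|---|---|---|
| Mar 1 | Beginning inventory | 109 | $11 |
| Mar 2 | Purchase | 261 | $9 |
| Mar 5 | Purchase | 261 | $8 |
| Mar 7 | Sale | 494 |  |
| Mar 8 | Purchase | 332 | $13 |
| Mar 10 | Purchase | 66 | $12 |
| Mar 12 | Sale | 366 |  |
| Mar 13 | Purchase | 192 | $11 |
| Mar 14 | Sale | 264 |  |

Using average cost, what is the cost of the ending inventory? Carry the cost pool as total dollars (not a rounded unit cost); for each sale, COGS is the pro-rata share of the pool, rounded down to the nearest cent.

Ending inventory = $1,104.92

After Mar 1: 109 on hand, pool $1,199.00 (≈ $11.0000 each)
After Mar 2: 370 on hand, pool $3,548.00 (≈ $9.5892 each)
After Mar 5: 631 on hand, pool $5,636.00 (≈ $8.9319 each)
Mar 7, sell 494: 494/631 × $5,636.00 → $4,412.33
After Mar 8: 469 on hand, pool $5,539.67 (≈ $11.8117 each)
After Mar 10: 535 on hand, pool $6,331.67 (≈ $11.8349 each)
Mar 12, sell 366: 366/535 × $6,331.67 → $4,331.57
After Mar 13: 361 on hand, pool $4,112.10 (≈ $11.3909 each)
Mar 14, sell 264: 264/361 × $4,112.10 → $3,007.18
Total COGS = $4,412.33 + $4,331.57 + $3,007.18 = $11,751.08
Ending inventory (cost pool remaining) = $1,104.92
Check: goods available $12,856.00 = COGS $11,751.08 + ending $1,104.92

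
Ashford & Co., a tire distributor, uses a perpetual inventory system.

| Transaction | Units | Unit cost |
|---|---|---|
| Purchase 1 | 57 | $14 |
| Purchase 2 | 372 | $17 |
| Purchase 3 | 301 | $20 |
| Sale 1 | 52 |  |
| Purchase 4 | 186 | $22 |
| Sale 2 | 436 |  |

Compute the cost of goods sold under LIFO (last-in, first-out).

Sale 1 (52) [LIFO — newest first]: 52 @ $20 = $1,040
Sale 2 (436) [LIFO — newest first]: 186 @ $22 + 249 @ $20 + 1 @ $17 = $9,089
Total COGS = $1,040 + $9,089 = $10,129
Ending inventory: 57 @ $14 + 371 @ $17 = $7,105

COGS = $10,129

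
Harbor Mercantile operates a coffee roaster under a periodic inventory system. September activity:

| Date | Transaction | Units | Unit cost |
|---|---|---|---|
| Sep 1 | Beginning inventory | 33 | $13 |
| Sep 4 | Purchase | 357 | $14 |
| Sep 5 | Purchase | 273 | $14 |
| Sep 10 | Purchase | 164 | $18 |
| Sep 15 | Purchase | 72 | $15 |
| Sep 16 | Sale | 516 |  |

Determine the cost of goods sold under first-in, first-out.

Sep 16, 516 sold [FIFO — oldest first]: 33 @ $13 + 357 @ $14 + 126 @ $14 = $7,191
Ending inventory: 147 @ $14 + 164 @ $18 + 72 @ $15 = $6,090
Check: goods available $13,281 = COGS $7,191 + ending $6,090

COGS = $7,191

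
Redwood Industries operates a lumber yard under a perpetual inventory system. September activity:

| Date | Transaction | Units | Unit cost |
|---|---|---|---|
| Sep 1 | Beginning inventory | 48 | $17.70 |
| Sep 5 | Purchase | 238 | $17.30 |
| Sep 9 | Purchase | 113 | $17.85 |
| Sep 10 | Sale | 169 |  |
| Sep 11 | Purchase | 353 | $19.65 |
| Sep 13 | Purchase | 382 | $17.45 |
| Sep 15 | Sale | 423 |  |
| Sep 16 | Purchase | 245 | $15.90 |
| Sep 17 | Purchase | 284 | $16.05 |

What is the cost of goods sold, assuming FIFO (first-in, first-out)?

COGS = $10,776.50

Sep 10, 169 sold [FIFO — oldest first]: 48 @ $17.70 + 121 @ $17.30 = $2,942.90
Sep 15, 423 sold [FIFO — oldest first]: 117 @ $17.30 + 113 @ $17.85 + 193 @ $19.65 = $7,833.60
Total COGS = $2,942.90 + $7,833.60 = $10,776.50
Ending inventory: 160 @ $19.65 + 382 @ $17.45 + 245 @ $15.90 + 284 @ $16.05 = $18,263.60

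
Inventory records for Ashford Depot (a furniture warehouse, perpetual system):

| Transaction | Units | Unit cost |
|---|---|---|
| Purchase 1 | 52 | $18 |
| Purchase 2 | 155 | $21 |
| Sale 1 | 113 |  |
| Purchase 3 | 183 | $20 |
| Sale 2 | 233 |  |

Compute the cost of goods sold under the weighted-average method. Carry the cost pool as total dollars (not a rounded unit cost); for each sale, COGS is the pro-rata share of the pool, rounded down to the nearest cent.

COGS = $6,967.32

After Purchase 1: 52 on hand, pool $936.00 (≈ $18.0000 each)
After Purchase 2: 207 on hand, pool $4,191.00 (≈ $20.2464 each)
Sale 1, sell 113: 113/207 × $4,191.00 → $2,287.84
After Purchase 3: 277 on hand, pool $5,563.16 (≈ $20.0836 each)
Sale 2, sell 233: 233/277 × $5,563.16 → $4,679.48
Total COGS = $2,287.84 + $4,679.48 = $6,967.32
Ending inventory (cost pool remaining) = $883.68
Check: goods available $7,851.00 = COGS $6,967.32 + ending $883.68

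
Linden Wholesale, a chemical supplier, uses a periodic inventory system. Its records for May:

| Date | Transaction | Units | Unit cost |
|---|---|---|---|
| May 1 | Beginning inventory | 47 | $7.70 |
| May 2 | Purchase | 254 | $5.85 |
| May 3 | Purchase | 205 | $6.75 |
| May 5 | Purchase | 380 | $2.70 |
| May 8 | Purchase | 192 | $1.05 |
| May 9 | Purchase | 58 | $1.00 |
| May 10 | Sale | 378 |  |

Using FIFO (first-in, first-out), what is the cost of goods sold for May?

COGS = $2,367.55

May 10, 378 sold [FIFO — oldest first]: 47 @ $7.70 + 254 @ $5.85 + 77 @ $6.75 = $2,367.55
Ending inventory: 128 @ $6.75 + 380 @ $2.70 + 192 @ $1.05 + 58 @ $1.00 = $2,149.60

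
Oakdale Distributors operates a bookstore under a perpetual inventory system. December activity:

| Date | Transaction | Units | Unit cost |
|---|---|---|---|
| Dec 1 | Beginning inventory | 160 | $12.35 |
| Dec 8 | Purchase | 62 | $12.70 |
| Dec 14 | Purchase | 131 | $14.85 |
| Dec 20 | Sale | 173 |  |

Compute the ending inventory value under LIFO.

Ending inventory = $2,230.00

Dec 20, 173 sold [LIFO — newest first]: 131 @ $14.85 + 42 @ $12.70 = $2,478.75
Ending inventory: 160 @ $12.35 + 20 @ $12.70 = $2,230.00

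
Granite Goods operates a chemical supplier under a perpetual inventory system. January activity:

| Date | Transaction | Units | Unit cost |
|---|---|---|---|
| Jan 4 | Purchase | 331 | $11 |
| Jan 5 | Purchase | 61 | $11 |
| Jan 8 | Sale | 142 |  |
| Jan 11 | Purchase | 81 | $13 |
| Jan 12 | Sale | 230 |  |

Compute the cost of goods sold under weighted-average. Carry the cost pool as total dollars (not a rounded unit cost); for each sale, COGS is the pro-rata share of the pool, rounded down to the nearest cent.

COGS = $4,204.56

After Jan 4: 331 on hand, pool $3,641.00 (≈ $11.0000 each)
After Jan 5: 392 on hand, pool $4,312.00 (≈ $11.0000 each)
Jan 8, sell 142: 142/392 × $4,312.00 → $1,562.00
After Jan 11: 331 on hand, pool $3,803.00 (≈ $11.4894 each)
Jan 12, sell 230: 230/331 × $3,803.00 → $2,642.56
Total COGS = $1,562.00 + $2,642.56 = $4,204.56
Ending inventory (cost pool remaining) = $1,160.44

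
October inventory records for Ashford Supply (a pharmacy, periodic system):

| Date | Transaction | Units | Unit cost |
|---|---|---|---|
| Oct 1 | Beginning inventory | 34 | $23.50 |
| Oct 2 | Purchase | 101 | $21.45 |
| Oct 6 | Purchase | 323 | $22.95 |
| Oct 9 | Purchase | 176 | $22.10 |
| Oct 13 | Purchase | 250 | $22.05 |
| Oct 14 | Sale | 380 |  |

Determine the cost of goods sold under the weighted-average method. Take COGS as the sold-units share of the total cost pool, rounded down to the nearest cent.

COGS = $8,502.88

Oct 14, sell 380: 380/884 × $19,780.40 → $8,502.88
Ending inventory (cost pool remaining) = $11,277.52
Check: goods available $19,780.40 = COGS $8,502.88 + ending $11,277.52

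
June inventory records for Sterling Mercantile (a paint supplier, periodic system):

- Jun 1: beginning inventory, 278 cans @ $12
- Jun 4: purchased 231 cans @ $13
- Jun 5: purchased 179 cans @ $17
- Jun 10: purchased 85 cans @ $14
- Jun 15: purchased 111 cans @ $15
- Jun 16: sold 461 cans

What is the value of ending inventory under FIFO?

Jun 16, 461 sold [FIFO — oldest first]: 278 @ $12 + 183 @ $13 = $5,715
Ending inventory: 48 @ $13 + 179 @ $17 + 85 @ $14 + 111 @ $15 = $6,522

Ending inventory = $6,522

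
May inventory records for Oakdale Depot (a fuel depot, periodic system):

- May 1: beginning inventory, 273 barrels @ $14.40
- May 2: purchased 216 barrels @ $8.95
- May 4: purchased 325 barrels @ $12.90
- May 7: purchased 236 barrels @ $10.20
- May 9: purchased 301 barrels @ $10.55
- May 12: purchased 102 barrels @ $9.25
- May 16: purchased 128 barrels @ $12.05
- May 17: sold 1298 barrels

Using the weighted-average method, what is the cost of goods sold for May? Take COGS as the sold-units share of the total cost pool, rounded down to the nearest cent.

COGS = $14,881.06

May 17, sell 1298: 1298/1581 × $18,125.55 → $14,881.06
Ending inventory (cost pool remaining) = $3,244.49
Check: goods available $18,125.55 = COGS $14,881.06 + ending $3,244.49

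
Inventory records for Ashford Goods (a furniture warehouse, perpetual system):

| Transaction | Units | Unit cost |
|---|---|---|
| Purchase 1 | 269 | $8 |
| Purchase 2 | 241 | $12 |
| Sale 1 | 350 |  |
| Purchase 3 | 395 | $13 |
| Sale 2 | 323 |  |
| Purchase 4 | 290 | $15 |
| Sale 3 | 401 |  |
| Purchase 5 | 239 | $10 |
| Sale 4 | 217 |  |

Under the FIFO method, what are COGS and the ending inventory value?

Sale 1 (350) [FIFO — oldest first]: 269 @ $8 + 81 @ $12 = $3,124
Sale 2 (323) [FIFO — oldest first]: 160 @ $12 + 163 @ $13 = $4,039
Sale 3 (401) [FIFO — oldest first]: 232 @ $13 + 169 @ $15 = $5,551
Sale 4 (217) [FIFO — oldest first]: 121 @ $15 + 96 @ $10 = $2,775
Total COGS = $3,124 + $4,039 + $5,551 + $2,775 = $15,489
Ending inventory: 143 @ $10 = $1,430
Check: goods available $16,919 = COGS $15,489 + ending $1,430

COGS = $15,489; ending inventory = $1,430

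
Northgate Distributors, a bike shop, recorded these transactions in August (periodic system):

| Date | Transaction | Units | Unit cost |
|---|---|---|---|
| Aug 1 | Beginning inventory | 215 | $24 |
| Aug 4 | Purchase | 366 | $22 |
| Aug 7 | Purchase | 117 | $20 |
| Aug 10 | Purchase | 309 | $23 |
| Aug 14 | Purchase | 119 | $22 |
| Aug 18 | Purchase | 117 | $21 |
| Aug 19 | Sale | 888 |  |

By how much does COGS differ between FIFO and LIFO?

FIFO COGS: 215 @ $24 + 366 @ $22 + 117 @ $20 + 190 @ $23 = $19,922
LIFO COGS: 117 @ $21 + 119 @ $22 + 309 @ $23 + 117 @ $20 + 226 @ $22 = $19,494
Difference = |$19,922 − $19,494| = $428

$428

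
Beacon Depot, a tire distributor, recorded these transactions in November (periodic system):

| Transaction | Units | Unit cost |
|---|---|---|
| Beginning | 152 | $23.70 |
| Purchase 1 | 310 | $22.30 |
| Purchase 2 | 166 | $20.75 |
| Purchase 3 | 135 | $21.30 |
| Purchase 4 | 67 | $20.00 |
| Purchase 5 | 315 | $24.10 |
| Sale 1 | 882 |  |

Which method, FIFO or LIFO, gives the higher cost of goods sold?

LIFO

FIFO COGS: 152 @ $23.70 + 310 @ $22.30 + 166 @ $20.75 + 135 @ $21.30 + 67 @ $20.00 + 52 @ $24.10 = $19,428.60
LIFO COGS: 315 @ $24.10 + 67 @ $20.00 + 135 @ $21.30 + 166 @ $20.75 + 199 @ $22.30 = $19,689.20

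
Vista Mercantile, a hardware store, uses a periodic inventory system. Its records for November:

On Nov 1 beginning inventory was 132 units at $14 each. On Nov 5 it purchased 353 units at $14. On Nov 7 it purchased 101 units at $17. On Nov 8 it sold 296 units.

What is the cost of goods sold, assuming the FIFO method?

COGS = $4,144

Nov 8, 296 sold [FIFO — oldest first]: 132 @ $14 + 164 @ $14 = $4,144
Ending inventory: 189 @ $14 + 101 @ $17 = $4,363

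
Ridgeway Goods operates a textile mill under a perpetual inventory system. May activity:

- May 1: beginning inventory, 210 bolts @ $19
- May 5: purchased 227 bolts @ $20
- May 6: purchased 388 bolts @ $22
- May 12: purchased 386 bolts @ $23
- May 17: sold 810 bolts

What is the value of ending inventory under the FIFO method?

Ending inventory = $9,208

May 17, 810 sold [FIFO — oldest first]: 210 @ $19 + 227 @ $20 + 373 @ $22 = $16,736
Ending inventory: 15 @ $22 + 386 @ $23 = $9,208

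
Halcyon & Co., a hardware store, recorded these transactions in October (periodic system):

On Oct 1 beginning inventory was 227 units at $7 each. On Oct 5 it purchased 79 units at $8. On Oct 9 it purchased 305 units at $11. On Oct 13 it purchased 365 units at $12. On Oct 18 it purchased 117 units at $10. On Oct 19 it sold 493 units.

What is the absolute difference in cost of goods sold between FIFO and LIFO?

$1,393

FIFO COGS: 227 @ $7 + 79 @ $8 + 187 @ $11 = $4,278
LIFO COGS: 117 @ $10 + 365 @ $12 + 11 @ $11 = $5,671
Difference = |$4,278 − $5,671| = $1,393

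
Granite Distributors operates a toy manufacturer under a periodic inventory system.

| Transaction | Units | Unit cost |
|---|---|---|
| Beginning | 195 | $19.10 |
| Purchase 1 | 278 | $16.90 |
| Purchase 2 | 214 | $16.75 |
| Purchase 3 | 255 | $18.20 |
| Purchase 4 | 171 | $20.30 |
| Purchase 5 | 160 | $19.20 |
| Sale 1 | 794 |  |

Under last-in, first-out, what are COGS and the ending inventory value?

Sale 1 (794) [LIFO — newest first]: 160 @ $19.20 + 171 @ $20.30 + 255 @ $18.20 + 208 @ $16.75 = $14,668.30
Ending inventory: 195 @ $19.10 + 278 @ $16.90 + 6 @ $16.75 = $8,523.20

COGS = $14,668.30; ending inventory = $8,523.20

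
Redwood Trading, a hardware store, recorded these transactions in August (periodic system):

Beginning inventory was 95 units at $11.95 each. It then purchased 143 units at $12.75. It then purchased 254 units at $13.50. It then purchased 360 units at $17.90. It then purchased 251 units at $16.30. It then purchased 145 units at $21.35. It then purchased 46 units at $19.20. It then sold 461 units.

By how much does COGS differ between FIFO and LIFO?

$2,441.35

FIFO COGS: 95 @ $11.95 + 143 @ $12.75 + 223 @ $13.50 = $5,969.00
LIFO COGS: 46 @ $19.20 + 145 @ $21.35 + 251 @ $16.30 + 19 @ $17.90 = $8,410.35
Difference = |$5,969.00 − $8,410.35| = $2,441.35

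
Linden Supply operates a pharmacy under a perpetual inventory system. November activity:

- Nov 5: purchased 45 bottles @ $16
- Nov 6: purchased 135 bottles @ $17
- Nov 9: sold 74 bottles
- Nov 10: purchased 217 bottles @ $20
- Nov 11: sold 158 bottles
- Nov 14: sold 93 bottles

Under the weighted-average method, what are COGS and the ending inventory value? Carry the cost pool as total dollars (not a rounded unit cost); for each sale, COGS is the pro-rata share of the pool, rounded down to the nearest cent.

COGS = $5,991.79; ending inventory = $1,363.21

After Nov 5: 45 on hand, pool $720.00 (≈ $16.0000 each)
After Nov 6: 180 on hand, pool $3,015.00 (≈ $16.7500 each)
Nov 9, sell 74: 74/180 × $3,015.00 → $1,239.50
After Nov 10: 323 on hand, pool $6,115.50 (≈ $18.9334 each)
Nov 11, sell 158: 158/323 × $6,115.50 → $2,991.48
Nov 14, sell 93: 93/165 × $3,124.02 → $1,760.81
Total COGS = $1,239.50 + $2,991.48 + $1,760.81 = $5,991.79
Ending inventory (cost pool remaining) = $1,363.21
Check: goods available $7,355.00 = COGS $5,991.79 + ending $1,363.21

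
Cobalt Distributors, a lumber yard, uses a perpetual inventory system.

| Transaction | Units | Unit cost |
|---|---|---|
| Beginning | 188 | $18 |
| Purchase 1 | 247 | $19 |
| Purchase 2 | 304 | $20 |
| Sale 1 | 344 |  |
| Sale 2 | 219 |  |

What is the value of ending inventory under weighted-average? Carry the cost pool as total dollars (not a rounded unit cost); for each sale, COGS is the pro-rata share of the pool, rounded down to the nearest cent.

Ending inventory = $3,371.63

After Beginning: 188 on hand, pool $3,384.00 (≈ $18.0000 each)
After Purchase 1: 435 on hand, pool $8,077.00 (≈ $18.5678 each)
After Purchase 2: 739 on hand, pool $14,157.00 (≈ $19.1570 each)
Sale 1, sell 344: 344/739 × $14,157.00 → $6,589.99
Sale 2, sell 219: 219/395 × $7,567.01 → $4,195.38
Total COGS = $6,589.99 + $4,195.38 = $10,785.37
Ending inventory (cost pool remaining) = $3,371.63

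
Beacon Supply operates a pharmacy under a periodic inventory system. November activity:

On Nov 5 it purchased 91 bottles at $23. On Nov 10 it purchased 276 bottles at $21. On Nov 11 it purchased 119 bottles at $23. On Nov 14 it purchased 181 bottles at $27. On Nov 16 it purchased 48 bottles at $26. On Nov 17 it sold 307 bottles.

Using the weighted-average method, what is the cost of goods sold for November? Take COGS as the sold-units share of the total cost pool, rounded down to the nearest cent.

COGS = $7,196.68

Nov 17, sell 307: 307/715 × $16,761.00 → $7,196.68
Ending inventory (cost pool remaining) = $9,564.32
Check: goods available $16,761.00 = COGS $7,196.68 + ending $9,564.32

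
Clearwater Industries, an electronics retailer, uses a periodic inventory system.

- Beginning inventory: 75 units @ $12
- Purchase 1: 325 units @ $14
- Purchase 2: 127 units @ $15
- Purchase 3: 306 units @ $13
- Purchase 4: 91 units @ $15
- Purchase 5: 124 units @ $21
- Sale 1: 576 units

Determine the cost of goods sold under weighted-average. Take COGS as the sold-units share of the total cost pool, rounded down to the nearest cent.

COGS = $8,410.25

Sale 1, sell 576: 576/1048 × $15,302.00 → $8,410.25
Ending inventory (cost pool remaining) = $6,891.75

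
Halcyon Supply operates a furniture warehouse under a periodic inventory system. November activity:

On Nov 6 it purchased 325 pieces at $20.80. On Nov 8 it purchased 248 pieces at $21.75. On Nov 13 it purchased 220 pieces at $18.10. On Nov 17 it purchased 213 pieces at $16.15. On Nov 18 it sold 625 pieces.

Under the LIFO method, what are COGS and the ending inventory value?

COGS = $11,597.95; ending inventory = $7,978.00

Nov 18, 625 sold [LIFO — newest first]: 213 @ $16.15 + 220 @ $18.10 + 192 @ $21.75 = $11,597.95
Ending inventory: 325 @ $20.80 + 56 @ $21.75 = $7,978.00
Check: goods available $19,575.95 = COGS $11,597.95 + ending $7,978.00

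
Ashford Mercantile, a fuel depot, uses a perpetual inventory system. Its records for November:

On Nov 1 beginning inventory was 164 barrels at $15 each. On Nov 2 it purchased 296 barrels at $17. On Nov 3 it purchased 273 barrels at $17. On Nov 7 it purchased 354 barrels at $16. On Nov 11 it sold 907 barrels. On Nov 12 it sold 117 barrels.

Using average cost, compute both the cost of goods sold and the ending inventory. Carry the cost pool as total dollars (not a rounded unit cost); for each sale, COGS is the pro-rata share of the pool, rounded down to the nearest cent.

COGS = $16,765.52; ending inventory = $1,031.48

After Nov 1: 164 on hand, pool $2,460.00 (≈ $15.0000 each)
After Nov 2: 460 on hand, pool $7,492.00 (≈ $16.2870 each)
After Nov 3: 733 on hand, pool $12,133.00 (≈ $16.5525 each)
After Nov 7: 1087 on hand, pool $17,797.00 (≈ $16.3726 each)
Nov 11, sell 907: 907/1087 × $17,797.00 → $14,849.93
Nov 12, sell 117: 117/180 × $2,947.07 → $1,915.59
Total COGS = $14,849.93 + $1,915.59 = $16,765.52
Ending inventory (cost pool remaining) = $1,031.48
Check: goods available $17,797.00 = COGS $16,765.52 + ending $1,031.48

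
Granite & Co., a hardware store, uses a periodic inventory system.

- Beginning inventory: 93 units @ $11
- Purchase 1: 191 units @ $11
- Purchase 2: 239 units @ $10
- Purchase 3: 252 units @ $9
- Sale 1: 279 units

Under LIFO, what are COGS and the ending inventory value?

COGS = $2,538; ending inventory = $5,244

Sale 1 (279) [LIFO — newest first]: 252 @ $9 + 27 @ $10 = $2,538
Ending inventory: 93 @ $11 + 191 @ $11 + 212 @ $10 = $5,244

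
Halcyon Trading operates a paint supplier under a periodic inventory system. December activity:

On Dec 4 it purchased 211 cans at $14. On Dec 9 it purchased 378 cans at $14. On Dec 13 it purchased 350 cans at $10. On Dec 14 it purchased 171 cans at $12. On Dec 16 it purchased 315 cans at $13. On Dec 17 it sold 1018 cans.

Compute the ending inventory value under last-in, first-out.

Dec 17, 1018 sold [LIFO — newest first]: 315 @ $13 + 171 @ $12 + 350 @ $10 + 182 @ $14 = $12,195
Ending inventory: 211 @ $14 + 196 @ $14 = $5,698
Check: goods available $17,893 = COGS $12,195 + ending $5,698

Ending inventory = $5,698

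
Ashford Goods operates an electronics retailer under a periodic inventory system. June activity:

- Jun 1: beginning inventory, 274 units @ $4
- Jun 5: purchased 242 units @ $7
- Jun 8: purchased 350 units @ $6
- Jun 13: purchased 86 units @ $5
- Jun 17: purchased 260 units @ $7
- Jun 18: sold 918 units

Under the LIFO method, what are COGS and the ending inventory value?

COGS = $5,904; ending inventory = $1,236

Jun 18, 918 sold [LIFO — newest first]: 260 @ $7 + 86 @ $5 + 350 @ $6 + 222 @ $7 = $5,904
Ending inventory: 274 @ $4 + 20 @ $7 = $1,236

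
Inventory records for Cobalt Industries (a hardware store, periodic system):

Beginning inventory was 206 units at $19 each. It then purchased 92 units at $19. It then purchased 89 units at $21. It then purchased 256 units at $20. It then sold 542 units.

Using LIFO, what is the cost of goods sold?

COGS = $10,732

Sale 1 (542) [LIFO — newest first]: 256 @ $20 + 89 @ $21 + 92 @ $19 + 105 @ $19 = $10,732
Ending inventory: 101 @ $19 = $1,919
Check: goods available $12,651 = COGS $10,732 + ending $1,919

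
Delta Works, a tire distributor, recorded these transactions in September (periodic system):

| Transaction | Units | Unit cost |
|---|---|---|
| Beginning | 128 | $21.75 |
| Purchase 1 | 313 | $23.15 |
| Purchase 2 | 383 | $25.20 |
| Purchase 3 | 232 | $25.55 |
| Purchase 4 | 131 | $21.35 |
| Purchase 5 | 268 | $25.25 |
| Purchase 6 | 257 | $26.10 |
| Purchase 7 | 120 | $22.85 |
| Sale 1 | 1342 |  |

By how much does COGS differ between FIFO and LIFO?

FIFO COGS: 128 @ $21.75 + 313 @ $23.15 + 383 @ $25.20 + 232 @ $25.55 + 131 @ $21.35 + 155 @ $25.25 = $32,319.75
LIFO COGS: 120 @ $22.85 + 257 @ $26.10 + 268 @ $25.25 + 131 @ $21.35 + 232 @ $25.55 + 334 @ $25.20 = $33,357.95
Difference = |$32,319.75 − $33,357.95| = $1,038.20

$1,038.20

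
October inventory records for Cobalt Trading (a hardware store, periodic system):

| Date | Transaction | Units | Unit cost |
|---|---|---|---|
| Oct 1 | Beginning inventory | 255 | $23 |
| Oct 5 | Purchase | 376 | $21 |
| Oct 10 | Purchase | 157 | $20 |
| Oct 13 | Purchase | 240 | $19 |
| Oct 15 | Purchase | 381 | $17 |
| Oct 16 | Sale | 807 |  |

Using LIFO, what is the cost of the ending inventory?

Ending inventory = $13,152

Oct 16, 807 sold [LIFO — newest first]: 381 @ $17 + 240 @ $19 + 157 @ $20 + 29 @ $21 = $14,786
Ending inventory: 255 @ $23 + 347 @ $21 = $13,152
Check: goods available $27,938 = COGS $14,786 + ending $13,152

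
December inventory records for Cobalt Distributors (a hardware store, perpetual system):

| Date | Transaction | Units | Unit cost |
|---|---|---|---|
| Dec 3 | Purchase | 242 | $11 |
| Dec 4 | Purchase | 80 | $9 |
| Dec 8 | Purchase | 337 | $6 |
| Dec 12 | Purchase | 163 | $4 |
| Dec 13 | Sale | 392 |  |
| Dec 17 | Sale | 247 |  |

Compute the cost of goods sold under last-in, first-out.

Dec 13, 392 sold [LIFO — newest first]: 163 @ $4 + 229 @ $6 = $2,026
Dec 17, 247 sold [LIFO — newest first]: 108 @ $6 + 80 @ $9 + 59 @ $11 = $2,017
Total COGS = $2,026 + $2,017 = $4,043
Ending inventory: 183 @ $11 = $2,013

COGS = $4,043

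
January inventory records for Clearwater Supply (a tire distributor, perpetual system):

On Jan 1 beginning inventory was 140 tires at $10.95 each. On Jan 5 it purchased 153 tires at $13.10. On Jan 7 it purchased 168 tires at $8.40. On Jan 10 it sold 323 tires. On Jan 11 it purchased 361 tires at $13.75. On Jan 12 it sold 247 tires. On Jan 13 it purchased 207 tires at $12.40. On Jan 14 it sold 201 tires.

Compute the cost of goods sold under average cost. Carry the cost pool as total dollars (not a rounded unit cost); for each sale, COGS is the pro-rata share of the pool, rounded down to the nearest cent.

After Jan 1: 140 on hand, pool $1,533.00 (≈ $10.9500 each)
After Jan 5: 293 on hand, pool $3,537.30 (≈ $12.0727 each)
After Jan 7: 461 on hand, pool $4,948.50 (≈ $10.7343 each)
Jan 10, sell 323: 323/461 × $4,948.50 → $3,467.17
After Jan 11: 499 on hand, pool $6,445.08 (≈ $12.9160 each)
Jan 12, sell 247: 247/499 × $6,445.08 → $3,190.25
After Jan 13: 459 on hand, pool $5,821.63 (≈ $12.6833 each)
Jan 14, sell 201: 201/459 × $5,821.63 → $2,549.34
Total COGS = $3,467.17 + $3,190.25 + $2,549.34 = $9,206.76
Ending inventory (cost pool remaining) = $3,272.29

COGS = $9,206.76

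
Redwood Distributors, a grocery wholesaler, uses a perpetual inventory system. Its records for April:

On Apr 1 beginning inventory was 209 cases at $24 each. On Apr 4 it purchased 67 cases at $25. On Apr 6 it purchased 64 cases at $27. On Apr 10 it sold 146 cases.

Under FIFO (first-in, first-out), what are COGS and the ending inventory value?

COGS = $3,504; ending inventory = $4,915

Apr 10, 146 sold [FIFO — oldest first]: 146 @ $24 = $3,504
Ending inventory: 63 @ $24 + 67 @ $25 + 64 @ $27 = $4,915
Check: goods available $8,419 = COGS $3,504 + ending $4,915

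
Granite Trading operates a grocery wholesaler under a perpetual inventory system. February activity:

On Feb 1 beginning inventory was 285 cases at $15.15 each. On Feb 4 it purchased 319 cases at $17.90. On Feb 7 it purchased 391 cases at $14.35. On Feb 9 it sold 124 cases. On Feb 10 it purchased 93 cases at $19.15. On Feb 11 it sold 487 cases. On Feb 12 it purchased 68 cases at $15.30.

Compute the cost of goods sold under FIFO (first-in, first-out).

COGS = $10,128.30

Feb 9, 124 sold [FIFO — oldest first]: 124 @ $15.15 = $1,878.60
Feb 11, 487 sold [FIFO — oldest first]: 161 @ $15.15 + 319 @ $17.90 + 7 @ $14.35 = $8,249.70
Total COGS = $1,878.60 + $8,249.70 = $10,128.30
Ending inventory: 384 @ $14.35 + 93 @ $19.15 + 68 @ $15.30 = $8,331.75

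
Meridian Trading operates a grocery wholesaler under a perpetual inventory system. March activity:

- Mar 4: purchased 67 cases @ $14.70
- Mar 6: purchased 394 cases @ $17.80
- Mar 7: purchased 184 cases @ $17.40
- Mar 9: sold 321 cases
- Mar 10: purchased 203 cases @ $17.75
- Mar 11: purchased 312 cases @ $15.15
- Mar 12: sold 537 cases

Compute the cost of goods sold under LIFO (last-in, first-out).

Mar 9, 321 sold [LIFO — newest first]: 184 @ $17.40 + 137 @ $17.80 = $5,640.20
Mar 12, 537 sold [LIFO — newest first]: 312 @ $15.15 + 203 @ $17.75 + 22 @ $17.80 = $8,721.65
Total COGS = $5,640.20 + $8,721.65 = $14,361.85
Ending inventory: 67 @ $14.70 + 235 @ $17.80 = $5,167.90
Check: goods available $19,529.75 = COGS $14,361.85 + ending $5,167.90

COGS = $14,361.85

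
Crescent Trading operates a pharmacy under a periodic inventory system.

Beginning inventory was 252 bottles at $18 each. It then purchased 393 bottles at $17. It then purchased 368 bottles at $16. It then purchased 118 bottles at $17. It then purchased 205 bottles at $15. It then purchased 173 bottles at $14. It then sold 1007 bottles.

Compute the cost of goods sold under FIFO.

Sale 1 (1007) [FIFO — oldest first]: 252 @ $18 + 393 @ $17 + 362 @ $16 = $17,009
Ending inventory: 6 @ $16 + 118 @ $17 + 205 @ $15 + 173 @ $14 = $7,599
Check: goods available $24,608 = COGS $17,009 + ending $7,599

COGS = $17,009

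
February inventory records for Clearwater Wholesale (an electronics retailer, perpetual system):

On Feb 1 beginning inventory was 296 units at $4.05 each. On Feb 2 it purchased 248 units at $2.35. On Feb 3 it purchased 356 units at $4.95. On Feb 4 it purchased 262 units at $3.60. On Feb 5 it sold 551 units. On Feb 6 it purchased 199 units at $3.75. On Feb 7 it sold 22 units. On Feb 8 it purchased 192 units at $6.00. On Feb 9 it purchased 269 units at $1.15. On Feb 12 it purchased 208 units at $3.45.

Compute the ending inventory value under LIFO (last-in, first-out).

Feb 5, 551 sold [LIFO — newest first]: 262 @ $3.60 + 289 @ $4.95 = $2,373.75
Feb 7, 22 sold [LIFO — newest first]: 22 @ $3.75 = $82.50
Total COGS = $2,373.75 + $82.50 = $2,456.25
Ending inventory: 296 @ $4.05 + 248 @ $2.35 + 67 @ $4.95 + 177 @ $3.75 + 192 @ $6.00 + 269 @ $1.15 + 208 @ $3.45 = $4,955.95

Ending inventory = $4,955.95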